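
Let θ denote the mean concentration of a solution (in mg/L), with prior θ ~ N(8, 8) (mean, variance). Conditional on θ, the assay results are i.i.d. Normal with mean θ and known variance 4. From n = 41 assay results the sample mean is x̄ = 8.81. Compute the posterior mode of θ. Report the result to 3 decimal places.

θ̂_MAP = 8.800

n = 41, x̄ = 8.81.
For a Normal prior and Normal likelihood with known variance, the posterior is Normal; its mode equals its mean, the precision-weighted average.
Prior precision 1/σ₀² = 1/8 = 0.125; data precision n/σ² = 41/4 = 10.25.
θ̂ = (0.125·8 + 10.25·8.81) / (0.125 + 10.25) = 91.3025/10.375 = 36521/4150 ≈ 8.800.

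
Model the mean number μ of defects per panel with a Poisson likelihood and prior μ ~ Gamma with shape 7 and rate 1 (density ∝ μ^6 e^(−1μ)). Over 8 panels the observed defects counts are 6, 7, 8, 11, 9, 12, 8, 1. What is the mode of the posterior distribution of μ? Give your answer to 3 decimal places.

Σxᵢ = 6+7+8+11+9+12+8+1 = 62, with n = 8.
Posterior ∝ μ^6e^(−1μ) · μ^62e^(−8μ) = μ^68e^(−9μ), i.e. Gamma(shape=69, rate=9).
The mode of a Gamma(a, b) with a ≥ 1 (shape–rate) is (a−1)/b = 68/9 ≈ 7.556.

μ̂_MAP = 7.556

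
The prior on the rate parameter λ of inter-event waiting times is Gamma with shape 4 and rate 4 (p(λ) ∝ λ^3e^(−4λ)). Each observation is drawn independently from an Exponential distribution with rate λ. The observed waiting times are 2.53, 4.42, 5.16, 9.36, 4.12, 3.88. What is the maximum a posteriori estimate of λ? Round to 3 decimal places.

The Exponential(rate=λ) likelihood is ∝ λ^n e^(−λΣtᵢ). Here n = 6 and Σtᵢ = 2.53 + 4.42 + 5.16 + 9.36 + 4.12 + 3.88 = 29.47.
Posterior ∝ λ^3e^(−4λ) · λ^6e^(−29.47λ) = λ^9e^(−33.47λ), i.e. Gamma(10, 33.47).
Mode = (a−1)/b = 9/33.47 ≈ 0.269.

λ̂_MAP = 0.269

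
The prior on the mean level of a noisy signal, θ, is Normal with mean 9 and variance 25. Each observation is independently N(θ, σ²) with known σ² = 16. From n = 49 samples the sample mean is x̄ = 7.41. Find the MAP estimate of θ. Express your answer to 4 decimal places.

n = 49, x̄ = 7.41.
For a Normal prior and Normal likelihood with known variance, the posterior is Normal; its mode equals its mean, the precision-weighted average.
Prior precision 1/σ₀² = 1/25 = 0.04; data precision n/σ² = 49/16 = 3.0625.
θ̂ = (0.04·9 + 3.0625·7.41) / (0.04 + 3.0625) = 23.053125/3.1025 = 36885/4964 ≈ 7.4305.

θ̂_MAP = 7.4305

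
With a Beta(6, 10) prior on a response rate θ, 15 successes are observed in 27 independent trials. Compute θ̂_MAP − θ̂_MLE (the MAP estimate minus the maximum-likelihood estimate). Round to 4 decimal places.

MAP − MLE = -0.0678

Posterior is Beta(21, 22); MAP = (21−1)/(43−2) = 20/41 ≈ 0.48780.
MLE ignores the prior: θ̂_MLE = k/n = 15/27 ≈ 0.55556.
Difference = 20/41 − 15/27 = -25/369 ≈ -0.0678.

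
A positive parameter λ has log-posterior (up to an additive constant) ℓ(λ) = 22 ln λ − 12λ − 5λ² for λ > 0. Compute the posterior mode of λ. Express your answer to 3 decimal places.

λ̂_MAP = 1.000

ℓ'(λ) = 22/λ − 12 − 10λ. Setting this to zero and multiplying by λ: 10λ² + 12λ − 22 = 0.
λ = (−12 + √(12² + 4·10·22)) / (2·10) = (−12 + √1024) / 20 = (−12 + 32)/20 = 1.
ℓ''(λ) = −22/λ² − 10 < 0, confirming a maximum.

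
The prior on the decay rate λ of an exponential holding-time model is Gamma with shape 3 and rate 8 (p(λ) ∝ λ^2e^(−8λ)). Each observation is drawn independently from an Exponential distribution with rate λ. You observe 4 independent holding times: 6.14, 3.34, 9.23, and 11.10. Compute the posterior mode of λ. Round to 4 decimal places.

λ̂_MAP = 0.1587

The Exponential(rate=λ) likelihood is ∝ λ^n e^(−λΣtᵢ). Here n = 4 and Σtᵢ = 6.14 + 3.34 + 9.23 + 11.10 = 29.81.
Posterior ∝ λ^2e^(−8λ) · λ^4e^(−29.81λ) = λ^6e^(−37.81λ), i.e. Gamma(7, 37.81).
Mode = (a−1)/b = 6/37.81 ≈ 0.1587.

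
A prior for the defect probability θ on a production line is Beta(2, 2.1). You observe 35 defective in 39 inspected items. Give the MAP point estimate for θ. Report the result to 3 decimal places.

θ̂_MAP = 0.876

Prior: Beta(2, 2.1).
Data: 35 successes in 39 trials. The binomial likelihood contributes θ^35(1−θ)^4, so the posterior is Beta(2+35, 2.1+4) = Beta(37, 6.1).
For Beta(a, b) with a, b > 1 the mode is (a−1)/(a+b−2) = 36/41.1 ≈ 0.876.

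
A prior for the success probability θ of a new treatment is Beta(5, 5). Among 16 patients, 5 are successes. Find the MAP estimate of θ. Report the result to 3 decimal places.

θ̂_MAP = 0.375

Prior: Beta(5, 5).
Data: 5 successes in 16 trials. The binomial likelihood contributes θ^5(1−θ)^11, so the posterior is Beta(5+5, 5+11) = Beta(10, 16).
For Beta(a, b) with a, b > 1 the mode is (a−1)/(a+b−2) = 9/24 ≈ 0.375.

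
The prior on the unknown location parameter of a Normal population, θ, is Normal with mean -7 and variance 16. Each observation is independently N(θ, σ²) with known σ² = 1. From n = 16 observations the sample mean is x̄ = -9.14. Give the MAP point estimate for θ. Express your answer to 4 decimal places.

n = 16, x̄ = -9.14.
For a Normal prior and Normal likelihood with known variance, the posterior is Normal; its mode equals its mean, the precision-weighted average.
Prior precision 1/σ₀² = 1/16 = 0.0625; data precision n/σ² = 16/1 = 16.
θ̂ = (0.0625·(-7) + 16·(-9.14)) / (0.0625 + 16) = (-146.6775)/16.0625 = -58671/6425 ≈ -9.1317.

θ̂_MAP = -9.1317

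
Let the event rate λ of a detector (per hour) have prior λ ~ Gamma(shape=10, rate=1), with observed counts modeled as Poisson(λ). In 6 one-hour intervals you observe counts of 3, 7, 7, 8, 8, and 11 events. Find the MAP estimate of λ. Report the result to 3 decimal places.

Σxᵢ = 3+7+7+8+8+11 = 44, with n = 6.
Posterior ∝ λ^9e^(−1λ) · λ^44e^(−6λ) = λ^53e^(−7λ), i.e. Gamma(shape=54, rate=7).
The mode of a Gamma(a, b) with a ≥ 1 (shape–rate) is (a−1)/b = 53/7 ≈ 7.571.

λ̂_MAP = 7.571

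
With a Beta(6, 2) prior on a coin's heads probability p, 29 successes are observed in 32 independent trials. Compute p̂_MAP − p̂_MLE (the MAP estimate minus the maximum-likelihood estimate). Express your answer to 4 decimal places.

MAP − MLE = -0.0115

Posterior is Beta(35, 5); MAP = (35−1)/(40−2) = 34/38 ≈ 0.89474.
MLE ignores the prior: p̂_MLE = k/n = 29/32 ≈ 0.90625.
Difference = 34/38 − 29/32 = -7/608 ≈ -0.0115.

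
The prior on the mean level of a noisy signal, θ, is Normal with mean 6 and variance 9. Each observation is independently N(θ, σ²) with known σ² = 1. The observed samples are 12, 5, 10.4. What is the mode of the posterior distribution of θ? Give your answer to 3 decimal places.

n = 3; x̄ = (12 + 5 + 10.4)/3 = 27.4/3 = 137/15 ≈ 9.1333.
For a Normal prior and Normal likelihood with known variance, the posterior is Normal; its mode equals its mean, the precision-weighted average.
Prior precision 1/σ₀² = 1/9; data precision n/σ² = 3/1 = 3.
θ̂ = ((1/9)·6 + 3·(137/15)) / (1/9 + 3) = (421/15)/(28/9) = 1263/140 ≈ 9.021.

θ̂_MAP = 9.021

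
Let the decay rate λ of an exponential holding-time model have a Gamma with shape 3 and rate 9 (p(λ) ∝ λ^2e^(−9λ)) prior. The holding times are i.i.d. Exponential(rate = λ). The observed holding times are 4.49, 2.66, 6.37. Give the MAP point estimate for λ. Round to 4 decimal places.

The Exponential(rate=λ) likelihood is ∝ λ^n e^(−λΣtᵢ). Here n = 3 and Σtᵢ = 4.49 + 2.66 + 6.37 = 13.52.
Posterior ∝ λ^2e^(−9λ) · λ^3e^(−13.52λ) = λ^5e^(−22.52λ), i.e. Gamma(6, 22.52).
Mode = (a−1)/b = 5/22.52 ≈ 0.2220.

λ̂_MAP = 0.2220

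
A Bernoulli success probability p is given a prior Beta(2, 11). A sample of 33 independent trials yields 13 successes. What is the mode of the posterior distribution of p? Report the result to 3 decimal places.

Prior: Beta(2, 11).
Data: 13 successes in 33 trials. The binomial likelihood contributes p^13(1−p)^20, so the posterior is Beta(2+13, 11+20) = Beta(15, 31).
For Beta(a, b) with a, b > 1 the mode is (a−1)/(a+b−2) = 14/44 ≈ 0.318.

p̂_MAP = 0.318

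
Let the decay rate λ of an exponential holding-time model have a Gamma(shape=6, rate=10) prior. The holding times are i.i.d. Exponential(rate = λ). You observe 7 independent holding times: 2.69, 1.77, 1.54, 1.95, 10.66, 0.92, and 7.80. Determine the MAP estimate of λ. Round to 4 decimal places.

λ̂_MAP = 0.3215

The Exponential(rate=λ) likelihood is ∝ λ^n e^(−λΣtᵢ). Here n = 7 and Σtᵢ = 2.69 + 1.77 + 1.54 + 1.95 + 10.66 + 0.92 + 7.80 = 27.33.
Posterior ∝ λ^5e^(−10λ) · λ^7e^(−27.33λ) = λ^12e^(−37.33λ), i.e. Gamma(13, 37.33).
Mode = (a−1)/b = 12/37.33 ≈ 0.3215.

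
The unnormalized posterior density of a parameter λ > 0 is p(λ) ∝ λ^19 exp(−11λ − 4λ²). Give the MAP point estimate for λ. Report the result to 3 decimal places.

λ̂_MAP = 1.000

ℓ'(λ) = 19/λ − 11 − 8λ. Setting this to zero and multiplying by λ: 8λ² + 11λ − 19 = 0.
λ = (−11 + √(11² + 4·8·19)) / (2·8) = (−11 + √729) / 16 = (−11 + 27)/16 = 1.
ℓ''(λ) = −19/λ² − 8 < 0, confirming a maximum.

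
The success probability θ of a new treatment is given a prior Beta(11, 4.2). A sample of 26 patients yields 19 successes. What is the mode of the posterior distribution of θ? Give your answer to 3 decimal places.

θ̂_MAP = 0.740

Prior: Beta(11, 4.2).
Data: 19 successes in 26 trials. The binomial likelihood contributes θ^19(1−θ)^7, so the posterior is Beta(11+19, 4.2+7) = Beta(30, 11.2).
For Beta(a, b) with a, b > 1 the mode is (a−1)/(a+b−2) = 29/39.2 ≈ 0.740.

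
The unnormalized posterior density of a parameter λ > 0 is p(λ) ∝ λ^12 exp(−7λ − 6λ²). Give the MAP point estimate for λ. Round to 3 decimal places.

ℓ'(λ) = 12/λ − 7 − 12λ. Setting this to zero and multiplying by λ: 12λ² + 7λ − 12 = 0.
λ = (−7 + √(7² + 4·12·12)) / (2·12) = (−7 + √625) / 24 = (−7 + 25)/24 = 3/4.
ℓ''(λ) = −12/λ² − 12 < 0, confirming a maximum.

λ̂_MAP = 0.750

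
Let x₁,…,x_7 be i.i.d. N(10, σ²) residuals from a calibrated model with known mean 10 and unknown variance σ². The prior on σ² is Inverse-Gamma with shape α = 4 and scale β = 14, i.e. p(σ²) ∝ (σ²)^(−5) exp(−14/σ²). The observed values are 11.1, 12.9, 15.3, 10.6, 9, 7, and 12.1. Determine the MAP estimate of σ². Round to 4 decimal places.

σ̂²_MAP = 4.7341

Sum of squared deviations about the known mean: SS = (11.1−10)² + (12.9−10)² + (15.3−10)² + (10.6−10)² + (9−10)² + (7−10)² + (12.1−10)² = 52.48.
The Normal likelihood contributes (σ²)^(−n/2) exp(−SS/(2σ²)), so the posterior is Inverse-Gamma(α + n/2, β + SS/2) = Inverse-Gamma(7.5, 40.24).
The mode of Inverse-Gamma(a, b) is b/(a+1) = 40.24/8.5 ≈ 4.7341.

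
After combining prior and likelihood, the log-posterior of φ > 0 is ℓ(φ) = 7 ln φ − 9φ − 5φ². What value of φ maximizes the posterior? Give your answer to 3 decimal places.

φ̂_MAP = 0.500

ℓ'(φ) = 7/φ − 9 − 10φ. Setting this to zero and multiplying by φ: 10φ² + 9φ − 7 = 0.
φ = (−9 + √(9² + 4·10·7)) / (2·10) = (−9 + √361) / 20 = (−9 + 19)/20 = 1/2.
ℓ''(φ) = −7/φ² − 10 < 0, confirming a maximum.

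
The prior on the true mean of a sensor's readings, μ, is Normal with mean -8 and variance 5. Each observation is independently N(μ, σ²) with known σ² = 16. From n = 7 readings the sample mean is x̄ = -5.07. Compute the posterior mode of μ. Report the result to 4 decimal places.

μ̂_MAP = -5.9892

n = 7, x̄ = -5.07.
For a Normal prior and Normal likelihood with known variance, the posterior is Normal; its mode equals its mean, the precision-weighted average.
Prior precision 1/σ₀² = 1/5 = 0.2; data precision n/σ² = 7/16 = 0.4375.
μ̂ = (0.2·(-8) + 0.4375·(-5.07)) / (0.2 + 0.4375) = (-3.818125)/0.6375 = -6109/1020 ≈ -5.9892.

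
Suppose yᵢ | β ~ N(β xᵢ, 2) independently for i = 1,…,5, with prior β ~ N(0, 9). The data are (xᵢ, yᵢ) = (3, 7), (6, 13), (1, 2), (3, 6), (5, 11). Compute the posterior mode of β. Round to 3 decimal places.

log p(β | y) = −Σ(yᵢ − βxᵢ)²/(2·2) − β²/(2·9) + const.
Setting the derivative to zero: Σxᵢ(yᵢ − βxᵢ)/2 − β/9 = 0, so β = Σxᵢyᵢ / (Σxᵢ² + σ²/τ²).
Σxᵢyᵢ = 3·7 + 6·13 + 1·2 + 3·6 + 5·11 = 174; Σxᵢ² = 80; σ²/τ² = 2/9.
β̂_MAP = 174 / (80 + 2/9) = 174/(722/9) = 783/361 ≈ 2.169.

β̂_MAP = 2.169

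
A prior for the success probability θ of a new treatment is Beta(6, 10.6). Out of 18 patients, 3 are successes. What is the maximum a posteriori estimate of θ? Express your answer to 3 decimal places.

Prior: Beta(6, 10.6).
Data: 3 successes in 18 trials. The binomial likelihood contributes θ^3(1−θ)^15, so the posterior is Beta(6+3, 10.6+15) = Beta(9, 25.6).
For Beta(a, b) with a, b > 1 the mode is (a−1)/(a+b−2) = 8/32.6 ≈ 0.245.

θ̂_MAP = 0.245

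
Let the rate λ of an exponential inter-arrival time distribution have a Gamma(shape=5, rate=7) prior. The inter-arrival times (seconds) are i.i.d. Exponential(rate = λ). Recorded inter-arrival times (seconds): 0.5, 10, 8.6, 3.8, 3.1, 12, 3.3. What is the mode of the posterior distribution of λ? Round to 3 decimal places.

λ̂_MAP = 0.228

The Exponential(rate=λ) likelihood is ∝ λ^n e^(−λΣtᵢ). Here n = 7 and Σtᵢ = 0.5 + 10 + 8.6 + 3.8 + 3.1 + 12 + 3.3 = 41.3.
Posterior ∝ λ^4e^(−7λ) · λ^7e^(−41.3λ) = λ^11e^(−48.3λ), i.e. Gamma(12, 48.3).
Mode = (a−1)/b = 11/48.3 ≈ 0.228.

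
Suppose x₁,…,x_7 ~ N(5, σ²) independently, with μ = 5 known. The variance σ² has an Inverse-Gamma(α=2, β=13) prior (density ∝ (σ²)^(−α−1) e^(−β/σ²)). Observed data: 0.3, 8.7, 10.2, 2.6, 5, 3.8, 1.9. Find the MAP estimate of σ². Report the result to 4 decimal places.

σ̂²_MAP = 8.1254

Sum of squared deviations about the known mean: SS = (0.3−5)² + (8.7−5)² + (10.2−5)² + (2.6−5)² + (5−5)² + (3.8−5)² + (1.9−5)² = 79.63.
The Normal likelihood contributes (σ²)^(−n/2) exp(−SS/(2σ²)), so the posterior is Inverse-Gamma(α + n/2, β + SS/2) = Inverse-Gamma(5.5, 52.815).
The mode of Inverse-Gamma(a, b) is b/(a+1) = 52.815/6.5 ≈ 8.1254.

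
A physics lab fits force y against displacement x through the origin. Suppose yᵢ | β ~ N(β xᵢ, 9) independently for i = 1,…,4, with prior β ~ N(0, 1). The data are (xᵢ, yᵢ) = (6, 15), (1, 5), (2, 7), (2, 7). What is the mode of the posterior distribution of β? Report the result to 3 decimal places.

β̂_MAP = 2.278

log p(β | y) = −Σ(yᵢ − βxᵢ)²/(2·9) − β²/(2·1) + const.
Setting the derivative to zero: Σxᵢ(yᵢ − βxᵢ)/9 − β/1 = 0, so β = Σxᵢyᵢ / (Σxᵢ² + σ²/τ²).
Σxᵢyᵢ = 6·15 + 1·5 + 2·7 + 2·7 = 123; Σxᵢ² = 45; σ²/τ² = 9.
β̂_MAP = 123 / (45 + 9) = 123/54 ≈ 2.278.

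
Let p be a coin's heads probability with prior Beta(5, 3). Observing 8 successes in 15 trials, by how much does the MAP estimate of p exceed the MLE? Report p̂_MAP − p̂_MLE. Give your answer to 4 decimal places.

MAP − MLE = 0.0381

Posterior is Beta(13, 10); MAP = (13−1)/(23−2) = 12/21 ≈ 0.57143.
MLE ignores the prior: p̂_MLE = k/n = 8/15 ≈ 0.53333.
Difference = 12/21 − 8/15 = 4/105 ≈ 0.0381.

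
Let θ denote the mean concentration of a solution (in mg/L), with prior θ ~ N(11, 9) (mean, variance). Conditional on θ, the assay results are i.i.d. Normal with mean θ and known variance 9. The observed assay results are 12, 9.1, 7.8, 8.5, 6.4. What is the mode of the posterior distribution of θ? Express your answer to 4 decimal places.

n = 5; x̄ = (12 + 9.1 + 7.8 + 8.5 + 6.4)/5 = 43.8/5 = 8.76.
For a Normal prior and Normal likelihood with known variance, the posterior is Normal; its mode equals its mean, the precision-weighted average.
Prior precision 1/σ₀² = 1/9; data precision n/σ² = 5/9.
θ̂ = ((1/9)·11 + (5/9)·8.76) / (1/9 + 5/9) = (274/45)/(2/3) = 137/15 ≈ 9.1333.

θ̂_MAP = 9.1333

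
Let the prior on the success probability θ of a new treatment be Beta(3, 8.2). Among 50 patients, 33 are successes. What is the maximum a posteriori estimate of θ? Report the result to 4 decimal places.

Prior: Beta(3, 8.2).
Data: 33 successes in 50 trials. The binomial likelihood contributes θ^33(1−θ)^17, so the posterior is Beta(3+33, 8.2+17) = Beta(36, 25.2).
For Beta(a, b) with a, b > 1 the mode is (a−1)/(a+b−2) = 35/59.2 ≈ 0.5912.

θ̂_MAP = 0.5912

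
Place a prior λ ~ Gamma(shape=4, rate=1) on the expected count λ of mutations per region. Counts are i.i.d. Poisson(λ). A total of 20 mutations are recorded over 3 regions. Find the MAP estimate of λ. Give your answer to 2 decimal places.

Σxᵢ = 20, n = 3.
Posterior ∝ λ^3e^(−1λ) · λ^20e^(−3λ) = λ^23e^(−4λ), i.e. Gamma(shape=24, rate=4).
The mode of a Gamma(a, b) with a ≥ 1 (shape–rate) is (a−1)/b = 23/4 ≈ 5.75.

λ̂_MAP = 5.75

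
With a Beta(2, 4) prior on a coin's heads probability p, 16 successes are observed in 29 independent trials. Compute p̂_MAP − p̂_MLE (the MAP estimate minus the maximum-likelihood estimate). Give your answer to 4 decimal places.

Posterior is Beta(18, 17); MAP = (18−1)/(35−2) = 17/33 ≈ 0.51515.
MLE ignores the prior: p̂_MLE = k/n = 16/29 ≈ 0.55172.
Difference = 17/33 − 16/29 = -35/957 ≈ -0.0366.

MAP − MLE = -0.0366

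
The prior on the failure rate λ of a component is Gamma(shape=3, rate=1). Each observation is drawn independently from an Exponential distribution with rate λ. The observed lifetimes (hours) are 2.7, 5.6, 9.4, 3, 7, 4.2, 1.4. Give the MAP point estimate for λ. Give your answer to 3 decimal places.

λ̂_MAP = 0.262

The Exponential(rate=λ) likelihood is ∝ λ^n e^(−λΣtᵢ). Here n = 7 and Σtᵢ = 2.7 + 5.6 + 9.4 + 3 + 7 + 4.2 + 1.4 = 33.3.
Posterior ∝ λ^2e^(−1λ) · λ^7e^(−33.3λ) = λ^9e^(−34.3λ), i.e. Gamma(10, 34.3).
Mode = (a−1)/b = 9/34.3 ≈ 0.262.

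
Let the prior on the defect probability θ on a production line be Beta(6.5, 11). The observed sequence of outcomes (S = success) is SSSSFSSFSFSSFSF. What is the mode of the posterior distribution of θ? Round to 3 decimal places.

Prior: Beta(6.5, 11).
Data: 10 successes in 15 trials (from the sequence). The binomial likelihood contributes θ^10(1−θ)^5, so the posterior is Beta(6.5+10, 11+5) = Beta(16.5, 16).
For Beta(a, b) with a, b > 1 the mode is (a−1)/(a+b−2) = 15.5/30.5 ≈ 0.508.

θ̂_MAP = 0.508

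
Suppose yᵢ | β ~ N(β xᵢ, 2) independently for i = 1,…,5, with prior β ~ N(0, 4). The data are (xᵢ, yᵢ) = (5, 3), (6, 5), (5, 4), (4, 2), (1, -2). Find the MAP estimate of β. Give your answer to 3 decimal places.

log p(β | y) = −Σ(yᵢ − βxᵢ)²/(2·2) − β²/(2·4) + const.
Setting the derivative to zero: Σxᵢ(yᵢ − βxᵢ)/2 − β/4 = 0, so β = Σxᵢyᵢ / (Σxᵢ² + σ²/τ²).
Σxᵢyᵢ = 5·3 + 6·5 + 5·4 + 4·2 + 1·(-2) = 71; Σxᵢ² = 103; σ²/τ² = 0.5.
β̂_MAP = 71 / (103 + 0.5) = 71/103.5 ≈ 0.686.

β̂_MAP = 0.686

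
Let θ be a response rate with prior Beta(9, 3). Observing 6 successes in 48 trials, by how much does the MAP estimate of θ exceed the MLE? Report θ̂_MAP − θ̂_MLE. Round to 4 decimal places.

MAP − MLE = 0.1164

Posterior is Beta(15, 45); MAP = (15−1)/(60−2) = 14/58 ≈ 0.24138.
MLE ignores the prior: θ̂_MLE = k/n = 6/48 ≈ 0.12500.
Difference = 14/58 − 6/48 = 27/232 ≈ 0.1164.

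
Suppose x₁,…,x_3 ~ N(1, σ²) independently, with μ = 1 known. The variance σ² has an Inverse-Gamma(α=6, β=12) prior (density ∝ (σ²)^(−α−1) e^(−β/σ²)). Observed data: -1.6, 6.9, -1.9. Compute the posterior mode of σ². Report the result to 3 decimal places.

Sum of squared deviations about the known mean: SS = (-1.6−1)² + (6.9−1)² + (-1.9−1)² = 49.98.
The Normal likelihood contributes (σ²)^(−n/2) exp(−SS/(2σ²)), so the posterior is Inverse-Gamma(α + n/2, β + SS/2) = Inverse-Gamma(7.5, 36.99).
The mode of Inverse-Gamma(a, b) is b/(a+1) = 36.99/8.5 ≈ 4.352.

σ̂²_MAP = 4.352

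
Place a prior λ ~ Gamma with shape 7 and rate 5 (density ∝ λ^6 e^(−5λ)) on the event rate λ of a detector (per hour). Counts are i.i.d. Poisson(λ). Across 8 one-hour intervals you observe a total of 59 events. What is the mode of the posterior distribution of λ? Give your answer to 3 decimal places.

Σxᵢ = 59, n = 8.
Posterior ∝ λ^6e^(−5λ) · λ^59e^(−8λ) = λ^65e^(−13λ), i.e. Gamma(shape=66, rate=13).
The mode of a Gamma(a, b) with a ≥ 1 (shape–rate) is (a−1)/b = 65/13 ≈ 5.000.

λ̂_MAP = 5.000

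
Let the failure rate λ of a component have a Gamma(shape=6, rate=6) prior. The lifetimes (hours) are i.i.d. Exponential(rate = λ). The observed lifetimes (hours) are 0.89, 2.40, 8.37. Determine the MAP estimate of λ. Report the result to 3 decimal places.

The Exponential(rate=λ) likelihood is ∝ λ^n e^(−λΣtᵢ). Here n = 3 and Σtᵢ = 0.89 + 2.40 + 8.37 = 11.66.
Posterior ∝ λ^5e^(−6λ) · λ^3e^(−11.66λ) = λ^8e^(−17.66λ), i.e. Gamma(9, 17.66).
Mode = (a−1)/b = 8/17.66 ≈ 0.453.

λ̂_MAP = 0.453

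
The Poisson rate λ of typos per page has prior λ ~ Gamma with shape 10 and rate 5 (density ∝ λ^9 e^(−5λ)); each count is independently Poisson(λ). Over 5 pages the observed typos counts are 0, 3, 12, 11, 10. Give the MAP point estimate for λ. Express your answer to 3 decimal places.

λ̂_MAP = 4.500

Σxᵢ = 0+3+12+11+10 = 36, with n = 5.
Posterior ∝ λ^9e^(−5λ) · λ^36e^(−5λ) = λ^45e^(−10λ), i.e. Gamma(shape=46, rate=10).
The mode of a Gamma(a, b) with a ≥ 1 (shape–rate) is (a−1)/b = 45/10 ≈ 4.500.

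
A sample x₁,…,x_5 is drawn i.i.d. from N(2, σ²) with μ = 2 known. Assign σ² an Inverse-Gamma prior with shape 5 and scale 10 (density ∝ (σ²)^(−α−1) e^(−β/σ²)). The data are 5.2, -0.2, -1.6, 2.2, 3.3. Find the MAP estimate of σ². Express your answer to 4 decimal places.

σ̂²_MAP = 2.9276

Sum of squared deviations about the known mean: SS = (5.2−2)² + (-0.2−2)² + (-1.6−2)² + (2.2−2)² + (3.3−2)² = 29.77.
The Normal likelihood contributes (σ²)^(−n/2) exp(−SS/(2σ²)), so the posterior is Inverse-Gamma(α + n/2, β + SS/2) = Inverse-Gamma(7.5, 24.885).
The mode of Inverse-Gamma(a, b) is b/(a+1) = 24.885/8.5 ≈ 2.9276.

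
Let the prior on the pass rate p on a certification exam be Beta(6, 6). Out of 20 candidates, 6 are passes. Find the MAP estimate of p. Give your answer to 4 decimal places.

p̂_MAP = 0.3667

Prior: Beta(6, 6).
Data: 6 successes in 20 trials. The binomial likelihood contributes p^6(1−p)^14, so the posterior is Beta(6+6, 6+14) = Beta(12, 20).
For Beta(a, b) with a, b > 1 the mode is (a−1)/(a+b−2) = 11/30 ≈ 0.3667.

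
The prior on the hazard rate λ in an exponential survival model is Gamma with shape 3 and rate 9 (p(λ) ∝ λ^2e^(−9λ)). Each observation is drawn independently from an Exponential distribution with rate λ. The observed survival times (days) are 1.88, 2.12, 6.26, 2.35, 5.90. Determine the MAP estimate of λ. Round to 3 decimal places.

λ̂_MAP = 0.254

The Exponential(rate=λ) likelihood is ∝ λ^n e^(−λΣtᵢ). Here n = 5 and Σtᵢ = 1.88 + 2.12 + 6.26 + 2.35 + 5.90 = 18.51.
Posterior ∝ λ^2e^(−9λ) · λ^5e^(−18.51λ) = λ^7e^(−27.51λ), i.e. Gamma(8, 27.51).
Mode = (a−1)/b = 7/27.51 ≈ 0.254.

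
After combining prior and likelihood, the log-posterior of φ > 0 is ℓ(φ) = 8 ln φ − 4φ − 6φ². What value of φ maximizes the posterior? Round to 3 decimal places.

ℓ'(φ) = 8/φ − 4 − 12φ. Setting this to zero and multiplying by φ: 12φ² + 4φ − 8 = 0.
φ = (−4 + √(4² + 4·12·8)) / (2·12) = (−4 + √400) / 24 = (−4 + 20)/24 = 2/3.
ℓ''(φ) = −8/φ² − 12 < 0, confirming a maximum.

φ̂_MAP = 0.667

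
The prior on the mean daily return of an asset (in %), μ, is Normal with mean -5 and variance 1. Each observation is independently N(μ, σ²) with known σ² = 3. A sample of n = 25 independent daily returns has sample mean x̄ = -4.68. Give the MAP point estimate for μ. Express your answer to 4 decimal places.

n = 25, x̄ = -4.68.
For a Normal prior and Normal likelihood with known variance, the posterior is Normal; its mode equals its mean, the precision-weighted average.
Prior precision 1/σ₀² = 1/1 = 1; data precision n/σ² = 25/3.
μ̂ = (1·(-5) + (25/3)·(-4.68)) / (1 + 25/3) = (-44)/(28/3) = -33/7 ≈ -4.7143.

μ̂_MAP = -4.7143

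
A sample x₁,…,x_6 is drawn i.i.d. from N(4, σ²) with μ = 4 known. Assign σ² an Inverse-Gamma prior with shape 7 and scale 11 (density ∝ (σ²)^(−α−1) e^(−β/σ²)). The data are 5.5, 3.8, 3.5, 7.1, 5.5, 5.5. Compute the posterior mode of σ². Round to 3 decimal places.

Sum of squared deviations about the known mean: SS = (5.5−4)² + (3.8−4)² + (3.5−4)² + (7.1−4)² + (5.5−4)² + (5.5−4)² = 16.65.
The Normal likelihood contributes (σ²)^(−n/2) exp(−SS/(2σ²)), so the posterior is Inverse-Gamma(α + n/2, β + SS/2) = Inverse-Gamma(10, 19.325).
The mode of Inverse-Gamma(a, b) is b/(a+1) = 19.325/11 ≈ 1.757.

σ̂²_MAP = 1.757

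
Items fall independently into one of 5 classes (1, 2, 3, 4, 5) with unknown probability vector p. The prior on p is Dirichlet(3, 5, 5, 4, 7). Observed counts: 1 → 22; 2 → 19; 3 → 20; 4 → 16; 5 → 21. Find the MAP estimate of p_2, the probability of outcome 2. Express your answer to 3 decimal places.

MAP estimate: 0.197

The posterior is Dirichlet(αᵢ + nᵢ) = Dirichlet(25, 24, 25, 20, 28).
For a Dirichlet(a₁,…,a_K) with all aᵢ > 1, the mode has j-th component (aⱼ − 1)/(Σaᵢ − K).
Here Σaᵢ = 122 and K = 5, so p_2 = (24 − 1)/(122 − 5) = 23/117 ≈ 0.197.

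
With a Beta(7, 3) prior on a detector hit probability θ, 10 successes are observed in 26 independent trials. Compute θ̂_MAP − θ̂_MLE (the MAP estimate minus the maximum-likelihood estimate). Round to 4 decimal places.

Posterior is Beta(17, 19); MAP = (17−1)/(36−2) = 16/34 ≈ 0.47059.
MLE ignores the prior: θ̂_MLE = k/n = 10/26 ≈ 0.38462.
Difference = 16/34 − 10/26 = 19/221 ≈ 0.0860.

MAP − MLE = 0.0860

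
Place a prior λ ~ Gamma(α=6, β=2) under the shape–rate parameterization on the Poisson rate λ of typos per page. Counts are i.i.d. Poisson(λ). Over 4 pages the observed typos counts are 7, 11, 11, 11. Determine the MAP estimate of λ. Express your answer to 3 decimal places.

Σxᵢ = 7+11+11+11 = 40, with n = 4.
Posterior ∝ λ^5e^(−2λ) · λ^40e^(−4λ) = λ^45e^(−6λ), i.e. Gamma(shape=46, rate=6).
The mode of a Gamma(a, b) with a ≥ 1 (shape–rate) is (a−1)/b = 45/6 ≈ 7.500.

λ̂_MAP = 7.500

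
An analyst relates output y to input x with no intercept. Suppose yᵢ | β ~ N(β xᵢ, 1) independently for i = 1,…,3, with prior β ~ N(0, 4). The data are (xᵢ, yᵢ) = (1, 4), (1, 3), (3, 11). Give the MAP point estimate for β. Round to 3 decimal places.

β̂_MAP = 3.556

log p(β | y) = −Σ(yᵢ − βxᵢ)²/(2·1) − β²/(2·4) + const.
Setting the derivative to zero: Σxᵢ(yᵢ − βxᵢ)/1 − β/4 = 0, so β = Σxᵢyᵢ / (Σxᵢ² + σ²/τ²).
Σxᵢyᵢ = 1·4 + 1·3 + 3·11 = 40; Σxᵢ² = 11; σ²/τ² = 0.25.
β̂_MAP = 40 / (11 + 0.25) = 40/11.25 ≈ 3.556.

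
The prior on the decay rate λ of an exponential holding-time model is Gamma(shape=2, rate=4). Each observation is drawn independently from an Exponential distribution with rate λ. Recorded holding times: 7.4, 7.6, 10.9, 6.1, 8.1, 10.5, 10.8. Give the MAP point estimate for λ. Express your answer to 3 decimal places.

The Exponential(rate=λ) likelihood is ∝ λ^n e^(−λΣtᵢ). Here n = 7 and Σtᵢ = 7.4 + 7.6 + 10.9 + 6.1 + 8.1 + 10.5 + 10.8 = 61.4.
Posterior ∝ λe^(−4λ) · λ^7e^(−61.4λ) = λ^8e^(−65.4λ), i.e. Gamma(9, 65.4).
Mode = (a−1)/b = 8/65.4 ≈ 0.122.

λ̂_MAP = 0.122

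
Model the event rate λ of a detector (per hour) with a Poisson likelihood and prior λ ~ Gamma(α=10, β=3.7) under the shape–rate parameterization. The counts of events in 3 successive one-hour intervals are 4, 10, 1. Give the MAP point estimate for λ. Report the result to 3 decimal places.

Σxᵢ = 4+10+1 = 15, with n = 3.
Posterior ∝ λ^9e^(−3.7λ) · λ^15e^(−3λ) = λ^24e^(−6.7λ), i.e. Gamma(shape=25, rate=6.7).
The mode of a Gamma(a, b) with a ≥ 1 (shape–rate) is (a−1)/b = 24/6.7 ≈ 3.582.

λ̂_MAP = 3.582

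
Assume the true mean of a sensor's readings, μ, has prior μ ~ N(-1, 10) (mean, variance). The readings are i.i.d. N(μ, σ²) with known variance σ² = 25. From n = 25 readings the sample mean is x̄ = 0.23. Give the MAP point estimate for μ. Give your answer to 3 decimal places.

μ̂_MAP = 0.118

n = 25, x̄ = 0.23.
For a Normal prior and Normal likelihood with known variance, the posterior is Normal; its mode equals its mean, the precision-weighted average.
Prior precision 1/σ₀² = 1/10 = 0.1; data precision n/σ² = 25/25 = 1.
μ̂ = (0.1·(-1) + 1·0.23) / (0.1 + 1) = 0.13/1.1 = 13/110 ≈ 0.118.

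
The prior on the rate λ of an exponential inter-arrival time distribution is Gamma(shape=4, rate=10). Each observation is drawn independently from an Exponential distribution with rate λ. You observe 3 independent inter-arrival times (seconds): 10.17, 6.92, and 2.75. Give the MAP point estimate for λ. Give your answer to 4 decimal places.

The Exponential(rate=λ) likelihood is ∝ λ^n e^(−λΣtᵢ). Here n = 3 and Σtᵢ = 10.17 + 6.92 + 2.75 = 19.84.
Posterior ∝ λ^3e^(−10λ) · λ^3e^(−19.84λ) = λ^6e^(−29.84λ), i.e. Gamma(7, 29.84).
Mode = (a−1)/b = 6/29.84 ≈ 0.2011.

λ̂_MAP = 0.2011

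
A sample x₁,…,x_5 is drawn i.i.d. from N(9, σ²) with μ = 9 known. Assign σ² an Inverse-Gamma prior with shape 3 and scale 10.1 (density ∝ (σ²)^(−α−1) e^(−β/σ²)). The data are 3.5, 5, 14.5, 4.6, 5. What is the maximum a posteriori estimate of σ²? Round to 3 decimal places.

Sum of squared deviations about the known mean: SS = (3.5−9)² + (5−9)² + (14.5−9)² + (4.6−9)² + (5−9)² = 111.86.
The Normal likelihood contributes (σ²)^(−n/2) exp(−SS/(2σ²)), so the posterior is Inverse-Gamma(α + n/2, β + SS/2) = Inverse-Gamma(5.5, 66.03).
The mode of Inverse-Gamma(a, b) is b/(a+1) = 66.03/6.5 ≈ 10.158.

σ̂²_MAP = 10.158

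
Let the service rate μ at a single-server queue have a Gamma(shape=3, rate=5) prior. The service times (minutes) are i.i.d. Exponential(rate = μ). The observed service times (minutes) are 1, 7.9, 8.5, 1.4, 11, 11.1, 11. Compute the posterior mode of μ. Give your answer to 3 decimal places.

The Exponential(rate=μ) likelihood is ∝ μ^n e^(−μΣtᵢ). Here n = 7 and Σtᵢ = 1 + 7.9 + 8.5 + 1.4 + 11 + 11.1 + 11 = 51.9.
Posterior ∝ μ^2e^(−5μ) · μ^7e^(−51.9μ) = μ^9e^(−56.9μ), i.e. Gamma(10, 56.9).
Mode = (a−1)/b = 9/56.9 ≈ 0.158.

μ̂_MAP = 0.158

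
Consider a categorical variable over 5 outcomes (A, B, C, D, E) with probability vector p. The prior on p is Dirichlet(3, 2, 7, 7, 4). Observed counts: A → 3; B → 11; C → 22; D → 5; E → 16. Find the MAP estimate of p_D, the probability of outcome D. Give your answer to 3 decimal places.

MAP estimate of p_D = 0.147

The posterior is Dirichlet(αᵢ + nᵢ) = Dirichlet(6, 13, 29, 12, 20).
For a Dirichlet(a₁,…,a_K) with all aᵢ > 1, the mode has j-th component (aⱼ − 1)/(Σaᵢ − K).
Here Σaᵢ = 80 and K = 5, so p_D = (12 − 1)/(80 − 5) = 11/75 ≈ 0.147.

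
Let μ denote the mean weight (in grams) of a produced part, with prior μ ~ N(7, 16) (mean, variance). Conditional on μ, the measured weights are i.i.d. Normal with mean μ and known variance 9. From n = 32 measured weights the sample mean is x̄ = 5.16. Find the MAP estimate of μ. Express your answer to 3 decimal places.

n = 32, x̄ = 5.16.
For a Normal prior and Normal likelihood with known variance, the posterior is Normal; its mode equals its mean, the precision-weighted average.
Prior precision 1/σ₀² = 1/16 = 0.0625; data precision n/σ² = 32/9.
μ̂ = (0.0625·7 + (32/9)·5.16) / (0.0625 + 32/9) = (22541/1200)/(521/144) = 67623/13025 ≈ 5.192.

μ̂_MAP = 5.192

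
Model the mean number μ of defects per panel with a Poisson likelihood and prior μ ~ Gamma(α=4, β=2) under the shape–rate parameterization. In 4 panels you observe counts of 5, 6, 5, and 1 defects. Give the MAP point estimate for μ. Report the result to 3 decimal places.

Σxᵢ = 5+6+5+1 = 17, with n = 4.
Posterior ∝ μ^3e^(−2μ) · μ^17e^(−4μ) = μ^20e^(−6μ), i.e. Gamma(shape=21, rate=6).
The mode of a Gamma(a, b) with a ≥ 1 (shape–rate) is (a−1)/b = 20/6 ≈ 3.333.

μ̂_MAP = 3.333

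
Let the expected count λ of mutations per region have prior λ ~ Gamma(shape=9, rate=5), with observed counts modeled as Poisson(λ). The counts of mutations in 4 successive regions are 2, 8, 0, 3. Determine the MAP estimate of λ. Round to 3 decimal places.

λ̂_MAP = 2.333

Σxᵢ = 2+8+0+3 = 13, with n = 4.
Posterior ∝ λ^8e^(−5λ) · λ^13e^(−4λ) = λ^21e^(−9λ), i.e. Gamma(shape=22, rate=9).
The mode of a Gamma(a, b) with a ≥ 1 (shape–rate) is (a−1)/b = 21/9 ≈ 2.333.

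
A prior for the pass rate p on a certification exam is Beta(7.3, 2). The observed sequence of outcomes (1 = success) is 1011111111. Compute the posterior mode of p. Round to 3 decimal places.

p̂_MAP = 0.884

Prior: Beta(7.3, 2).
Data: 9 successes in 10 trials (from the sequence). The binomial likelihood contributes p^9(1−p)^1, so the posterior is Beta(7.3+9, 2+1) = Beta(16.3, 3).
For Beta(a, b) with a, b > 1 the mode is (a−1)/(a+b−2) = 15.3/17.3 ≈ 0.884.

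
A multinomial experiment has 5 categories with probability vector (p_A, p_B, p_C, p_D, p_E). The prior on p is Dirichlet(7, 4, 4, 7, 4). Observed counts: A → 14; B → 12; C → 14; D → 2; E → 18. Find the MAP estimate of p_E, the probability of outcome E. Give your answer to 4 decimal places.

MAP estimate of p_E = 0.2593

The posterior is Dirichlet(αᵢ + nᵢ) = Dirichlet(21, 16, 18, 9, 22).
For a Dirichlet(a₁,…,a_K) with all aᵢ > 1, the mode has j-th component (aⱼ − 1)/(Σaᵢ − K).
Here Σaᵢ = 86 and K = 5, so p_E = (22 − 1)/(86 − 5) = 21/81 ≈ 0.2593.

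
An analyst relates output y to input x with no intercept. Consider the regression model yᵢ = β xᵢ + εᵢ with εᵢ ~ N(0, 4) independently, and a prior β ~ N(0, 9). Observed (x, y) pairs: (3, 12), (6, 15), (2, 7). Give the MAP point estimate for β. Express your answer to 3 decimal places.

log p(β | y) = −Σ(yᵢ − βxᵢ)²/(2·4) − β²/(2·9) + const.
Setting the derivative to zero: Σxᵢ(yᵢ − βxᵢ)/4 − β/9 = 0, so β = Σxᵢyᵢ / (Σxᵢ² + σ²/τ²).
Σxᵢyᵢ = 3·12 + 6·15 + 2·7 = 140; Σxᵢ² = 49; σ²/τ² = 4/9.
β̂_MAP = 140 / (49 + 4/9) = 140/(445/9) = 252/89 ≈ 2.831.

β̂_MAP = 2.831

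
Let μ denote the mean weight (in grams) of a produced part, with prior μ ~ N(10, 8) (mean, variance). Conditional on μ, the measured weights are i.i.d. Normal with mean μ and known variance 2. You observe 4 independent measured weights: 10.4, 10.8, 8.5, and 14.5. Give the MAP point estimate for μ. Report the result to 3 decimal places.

μ̂_MAP = 10.988

n = 4; x̄ = (10.4 + 10.8 + 8.5 + 14.5)/4 = 44.2/4 = 11.05.
For a Normal prior and Normal likelihood with known variance, the posterior is Normal; its mode equals its mean, the precision-weighted average.
Prior precision 1/σ₀² = 1/8 = 0.125; data precision n/σ² = 4/2 = 2.
μ̂ = (0.125·10 + 2·11.05) / (0.125 + 2) = 23.35/2.125 = 934/85 ≈ 10.988.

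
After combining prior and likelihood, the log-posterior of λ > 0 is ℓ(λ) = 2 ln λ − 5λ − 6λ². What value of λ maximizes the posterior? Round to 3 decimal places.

ℓ'(λ) = 2/λ − 5 − 12λ. Setting this to zero and multiplying by λ: 12λ² + 5λ − 2 = 0.
λ = (−5 + √(5² + 4·12·2)) / (2·12) = (−5 + √121) / 24 = (−5 + 11)/24 = 1/4.
ℓ''(λ) = −2/λ² − 12 < 0, confirming a maximum.

λ̂_MAP = 0.250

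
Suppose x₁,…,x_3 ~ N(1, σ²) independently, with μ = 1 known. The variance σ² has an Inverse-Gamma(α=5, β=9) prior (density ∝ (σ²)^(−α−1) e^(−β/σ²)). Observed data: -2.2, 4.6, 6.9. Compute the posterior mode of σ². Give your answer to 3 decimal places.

Sum of squared deviations about the known mean: SS = (-2.2−1)² + (4.6−1)² + (6.9−1)² = 58.01.
The Normal likelihood contributes (σ²)^(−n/2) exp(−SS/(2σ²)), so the posterior is Inverse-Gamma(α + n/2, β + SS/2) = Inverse-Gamma(6.5, 38.005).
The mode of Inverse-Gamma(a, b) is b/(a+1) = 38.005/7.5 ≈ 5.067.

σ̂²_MAP = 5.067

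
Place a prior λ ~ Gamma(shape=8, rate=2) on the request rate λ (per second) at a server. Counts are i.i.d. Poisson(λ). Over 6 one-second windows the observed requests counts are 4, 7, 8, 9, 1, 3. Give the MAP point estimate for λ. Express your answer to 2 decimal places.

Σxᵢ = 4+7+8+9+1+3 = 32, with n = 6.
Posterior ∝ λ^7e^(−2λ) · λ^32e^(−6λ) = λ^39e^(−8λ), i.e. Gamma(shape=40, rate=8).
The mode of a Gamma(a, b) with a ≥ 1 (shape–rate) is (a−1)/b = 39/8 ≈ 4.88.

λ̂_MAP = 4.88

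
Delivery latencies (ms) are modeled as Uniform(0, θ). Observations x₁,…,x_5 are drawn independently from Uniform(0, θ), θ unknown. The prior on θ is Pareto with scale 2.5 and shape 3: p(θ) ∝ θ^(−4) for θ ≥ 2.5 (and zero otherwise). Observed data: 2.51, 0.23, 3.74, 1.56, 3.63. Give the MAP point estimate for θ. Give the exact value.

θ̂_MAP = 3.74

The Uniform(0, θ) likelihood is θ^(−n) for θ ≥ max(xᵢ), zero otherwise. Here max(xᵢ) = 3.74.
Posterior ∝ θ^(−4) · θ^(−5) = θ^(−9) on θ ≥ max(2.5, 3.74) = 3.74.
This density is strictly decreasing in θ, so the posterior mode lies at the lower boundary of the support.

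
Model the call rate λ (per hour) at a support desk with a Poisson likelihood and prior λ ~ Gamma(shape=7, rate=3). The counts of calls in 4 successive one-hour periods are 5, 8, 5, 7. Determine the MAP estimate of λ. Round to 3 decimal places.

λ̂_MAP = 4.429

Σxᵢ = 5+8+5+7 = 25, with n = 4.
Posterior ∝ λ^6e^(−3λ) · λ^25e^(−4λ) = λ^31e^(−7λ), i.e. Gamma(shape=32, rate=7).
The mode of a Gamma(a, b) with a ≥ 1 (shape–rate) is (a−1)/b = 31/7 ≈ 4.429.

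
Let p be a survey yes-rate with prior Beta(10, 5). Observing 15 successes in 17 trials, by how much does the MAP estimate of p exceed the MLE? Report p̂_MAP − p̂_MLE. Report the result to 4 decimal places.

Posterior is Beta(25, 7); MAP = (25−1)/(32−2) = 24/30 ≈ 0.80000.
MLE ignores the prior: p̂_MLE = k/n = 15/17 ≈ 0.88235.
Difference = 24/30 − 15/17 = -7/85 ≈ -0.0824.

MAP − MLE = -0.0824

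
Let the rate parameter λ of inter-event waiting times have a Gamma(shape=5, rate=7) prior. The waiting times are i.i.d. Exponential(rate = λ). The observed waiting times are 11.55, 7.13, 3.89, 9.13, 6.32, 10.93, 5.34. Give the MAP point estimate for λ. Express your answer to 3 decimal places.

λ̂_MAP = 0.179

The Exponential(rate=λ) likelihood is ∝ λ^n e^(−λΣtᵢ). Here n = 7 and Σtᵢ = 11.55 + 7.13 + 3.89 + 9.13 + 6.32 + 10.93 + 5.34 = 54.29.
Posterior ∝ λ^4e^(−7λ) · λ^7e^(−54.29λ) = λ^11e^(−61.29λ), i.e. Gamma(12, 61.29).
Mode = (a−1)/b = 11/61.29 ≈ 0.179.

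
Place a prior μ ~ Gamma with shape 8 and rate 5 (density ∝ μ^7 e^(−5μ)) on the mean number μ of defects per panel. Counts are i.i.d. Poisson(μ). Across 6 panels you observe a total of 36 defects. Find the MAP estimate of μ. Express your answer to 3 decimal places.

Σxᵢ = 36, n = 6.
Posterior ∝ μ^7e^(−5μ) · μ^36e^(−6μ) = μ^43e^(−11μ), i.e. Gamma(shape=44, rate=11).
The mode of a Gamma(a, b) with a ≥ 1 (shape–rate) is (a−1)/b = 43/11 ≈ 3.909.

μ̂_MAP = 3.909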